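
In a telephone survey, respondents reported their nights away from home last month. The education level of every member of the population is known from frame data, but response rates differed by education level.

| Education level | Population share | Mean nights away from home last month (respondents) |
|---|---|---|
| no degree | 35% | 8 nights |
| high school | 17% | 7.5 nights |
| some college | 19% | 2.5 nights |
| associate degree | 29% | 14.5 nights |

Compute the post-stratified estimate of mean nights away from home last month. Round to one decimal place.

Reweight to the known education level distribution:
  no degree: 0.35 × 8 = 2.8
  high school: 0.17 × 7.5 = 1.275
  some college: 0.19 × 2.5 = 0.475
  associate degree: 0.29 × 14.5 = 4.205
Post-stratified estimate = 8.755 → 8.8.

8.8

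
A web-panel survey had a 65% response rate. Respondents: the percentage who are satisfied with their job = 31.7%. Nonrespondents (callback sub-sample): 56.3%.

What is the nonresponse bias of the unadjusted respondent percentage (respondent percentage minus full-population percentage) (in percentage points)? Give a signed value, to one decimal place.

Nonresponse fraction = 1 − 0.65 = 0.35.
Bias = (nonresponse fraction) × (respondent percentage − nonrespondent percentage)
     = 0.35 × (31.7 − 56.3) = 0.35 × -24.6 = -8.61.

-8.6 percentage points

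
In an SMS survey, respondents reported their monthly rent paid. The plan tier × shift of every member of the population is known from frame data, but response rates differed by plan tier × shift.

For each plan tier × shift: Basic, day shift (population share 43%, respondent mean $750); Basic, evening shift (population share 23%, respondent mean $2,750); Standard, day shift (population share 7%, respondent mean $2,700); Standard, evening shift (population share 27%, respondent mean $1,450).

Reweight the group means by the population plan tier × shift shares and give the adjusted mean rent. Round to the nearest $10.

$1,540

Reweight to the known plan tier × shift distribution:
  Basic, day shift: 0.43 × 750 = 322.5
  Basic, evening shift: 0.23 × 2750 = 632.5
  Standard, day shift: 0.07 × 2700 = 189
  Standard, evening shift: 0.27 × 1450 = 391.5
Post-stratified estimate = 1535.5 → $1,540.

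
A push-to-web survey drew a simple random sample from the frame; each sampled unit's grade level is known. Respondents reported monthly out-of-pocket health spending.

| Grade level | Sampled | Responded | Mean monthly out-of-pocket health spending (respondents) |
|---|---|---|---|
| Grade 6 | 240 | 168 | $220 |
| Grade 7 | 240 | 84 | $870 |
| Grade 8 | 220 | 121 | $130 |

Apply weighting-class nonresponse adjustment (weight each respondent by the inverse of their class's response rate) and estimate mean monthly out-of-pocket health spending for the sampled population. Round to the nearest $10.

Class response rates: Grade 6 168/240 = 70%, Grade 7 84/240 = 35%, Grade 8 121/220 = 55%.
With weight = n_sampled/n_responded per class, the weighted class total is n_sampled:
  Grade 6: 240 × 220 = 52,800
  Grade 7: 240 × 870 = 208,800
  Grade 8: 220 × 130 = 28,600
Adjusted estimate = 290,200 / 700 = 414.571 → $410.

$410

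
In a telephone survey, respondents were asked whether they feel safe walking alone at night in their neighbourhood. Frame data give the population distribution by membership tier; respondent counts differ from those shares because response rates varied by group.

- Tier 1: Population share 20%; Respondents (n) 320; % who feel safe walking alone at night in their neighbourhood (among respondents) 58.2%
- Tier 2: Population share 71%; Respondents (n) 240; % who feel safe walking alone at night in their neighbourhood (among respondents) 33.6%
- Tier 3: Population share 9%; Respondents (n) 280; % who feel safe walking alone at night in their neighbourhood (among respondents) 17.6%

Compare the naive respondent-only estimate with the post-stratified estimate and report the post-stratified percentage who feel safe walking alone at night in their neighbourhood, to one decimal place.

Without adjustment, the pooled respondent share is:
  (320/840)×58.2 + (240/840)×33.6 + (280/840)×17.6 = 37.6381%
Post-stratified estimate weights by population shares:
  0.2×58.2 + 0.71×33.6 + 0.09×17.6 = 37.08%

37.1%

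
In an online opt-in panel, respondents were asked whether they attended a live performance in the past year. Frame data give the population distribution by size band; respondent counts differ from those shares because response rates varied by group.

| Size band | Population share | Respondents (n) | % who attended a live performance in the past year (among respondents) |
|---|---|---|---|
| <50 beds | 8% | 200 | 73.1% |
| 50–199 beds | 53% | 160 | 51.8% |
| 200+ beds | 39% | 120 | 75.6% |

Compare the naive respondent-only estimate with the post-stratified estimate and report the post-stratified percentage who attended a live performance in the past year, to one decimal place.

Naive respondent-only estimate (weights = respondent counts):
  (200/480)×73.1 + (160/480)×51.8 + (120/480)×75.6 = 66.625%
Post-stratified estimate weights by population shares:
  0.08×73.1 + 0.53×51.8 + 0.39×75.6 = 62.786%

62.8%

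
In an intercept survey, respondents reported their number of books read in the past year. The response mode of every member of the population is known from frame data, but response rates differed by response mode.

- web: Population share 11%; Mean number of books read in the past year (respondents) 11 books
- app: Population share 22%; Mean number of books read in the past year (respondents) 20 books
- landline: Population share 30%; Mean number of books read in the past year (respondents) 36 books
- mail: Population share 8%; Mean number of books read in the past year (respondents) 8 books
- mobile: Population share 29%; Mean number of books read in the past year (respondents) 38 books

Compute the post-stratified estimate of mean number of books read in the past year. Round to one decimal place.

28.1

Each cell contributes population-share × respondent value:
  web: 0.11 × 11 = 1.21
  app: 0.22 × 20 = 4.4
  landline: 0.3 × 36 = 10.8
  mail: 0.08 × 8 = 0.64
  mobile: 0.29 × 38 = 11.02
Post-stratified estimate = 28.07 → 28.1.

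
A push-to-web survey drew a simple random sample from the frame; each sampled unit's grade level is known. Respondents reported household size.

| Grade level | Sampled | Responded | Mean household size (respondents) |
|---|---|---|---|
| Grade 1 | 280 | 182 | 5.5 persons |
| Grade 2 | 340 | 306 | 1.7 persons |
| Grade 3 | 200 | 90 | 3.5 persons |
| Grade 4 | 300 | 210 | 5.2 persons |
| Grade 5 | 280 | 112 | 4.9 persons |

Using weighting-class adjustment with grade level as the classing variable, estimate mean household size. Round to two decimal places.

4.11

Class response rates: Grade 1 182/280 = 65%, Grade 2 306/340 = 90%, Grade 3 90/200 = 45%, Grade 4 210/300 = 70%, Grade 5 112/280 = 40%.
With weight = n_sampled/n_responded per class, the weighted class total is n_sampled:
  Grade 1: 280 × 5.5 = 1540
  Grade 2: 340 × 1.7 = 578
  Grade 3: 200 × 3.5 = 700
  Grade 4: 300 × 5.2 = 1560
  Grade 5: 280 × 4.9 = 1372
Adjusted estimate = 5750 / 1,400 = 4.10714 → 4.11.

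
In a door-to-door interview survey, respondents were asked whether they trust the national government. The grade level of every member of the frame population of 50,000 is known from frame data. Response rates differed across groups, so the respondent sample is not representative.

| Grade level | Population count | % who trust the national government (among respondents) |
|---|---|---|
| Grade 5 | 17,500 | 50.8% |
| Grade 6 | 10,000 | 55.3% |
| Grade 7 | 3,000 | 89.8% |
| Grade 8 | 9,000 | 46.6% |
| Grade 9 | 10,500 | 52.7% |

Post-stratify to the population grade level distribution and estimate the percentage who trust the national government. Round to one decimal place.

53.7%

Reweight to the known grade level distribution:
  Grade 5: (17,500/50,000) × 50.8 = 17.78
  Grade 6: (10,000/50,000) × 55.3 = 11.06
  Grade 7: (3,000/50,000) × 89.8 = 5.388
  Grade 8: (9,000/50,000) × 46.6 = 8.388
  Grade 9: (10,500/50,000) × 52.7 = 11.067
Post-stratified estimate = 53.683 → 53.7%.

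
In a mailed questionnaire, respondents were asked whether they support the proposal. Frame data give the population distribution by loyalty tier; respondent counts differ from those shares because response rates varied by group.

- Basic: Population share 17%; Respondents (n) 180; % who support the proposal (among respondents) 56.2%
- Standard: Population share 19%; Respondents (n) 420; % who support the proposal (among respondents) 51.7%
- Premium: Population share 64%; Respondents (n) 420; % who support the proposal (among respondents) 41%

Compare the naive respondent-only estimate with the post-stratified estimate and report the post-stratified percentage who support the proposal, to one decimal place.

45.6%

Without adjustment, the pooled respondent share is:
  (180/1020)×56.2 + (420/1020)×51.7 + (420/1020)×41 = 48.0882%
Post-stratified estimate weights by population shares:
  0.17×56.2 + 0.19×51.7 + 0.64×41 = 45.617%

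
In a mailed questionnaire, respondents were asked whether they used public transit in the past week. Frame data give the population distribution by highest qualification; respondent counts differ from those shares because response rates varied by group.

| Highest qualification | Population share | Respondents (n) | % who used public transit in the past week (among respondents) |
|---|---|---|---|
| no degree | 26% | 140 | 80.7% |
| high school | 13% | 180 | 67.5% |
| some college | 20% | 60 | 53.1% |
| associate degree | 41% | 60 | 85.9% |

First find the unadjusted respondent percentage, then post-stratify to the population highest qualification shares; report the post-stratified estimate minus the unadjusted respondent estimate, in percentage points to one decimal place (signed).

Naive respondent-only estimate (weights = respondent counts):
  (140/440)×80.7 + (180/440)×67.5 + (60/440)×53.1 + (60/440)×85.9 = 72.2455%
Post-stratifying to population shares instead:
  0.26×80.7 + 0.13×67.5 + 0.2×53.1 + 0.41×85.9 = 75.596%
Difference = 75.596 − 72.2455 = 3.3505 pp.

+3.4 percentage points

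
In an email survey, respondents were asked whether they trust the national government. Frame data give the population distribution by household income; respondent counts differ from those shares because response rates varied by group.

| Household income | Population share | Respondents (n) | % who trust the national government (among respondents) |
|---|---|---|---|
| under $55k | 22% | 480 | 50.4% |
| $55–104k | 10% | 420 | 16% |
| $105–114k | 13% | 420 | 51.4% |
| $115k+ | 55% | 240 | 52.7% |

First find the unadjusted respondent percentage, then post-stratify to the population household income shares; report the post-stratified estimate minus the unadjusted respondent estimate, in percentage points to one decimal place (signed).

+6.6 percentage points

Without adjustment, the pooled respondent share is:
  (480/1560)×50.4 + (420/1560)×16 + (420/1560)×51.4 + (240/1560)×52.7 = 41.7615%
Post-stratified estimate weights by population shares:
  0.22×50.4 + 0.1×16 + 0.13×51.4 + 0.55×52.7 = 48.355%
Difference = 48.355 − 41.7615 = 6.5935 pp.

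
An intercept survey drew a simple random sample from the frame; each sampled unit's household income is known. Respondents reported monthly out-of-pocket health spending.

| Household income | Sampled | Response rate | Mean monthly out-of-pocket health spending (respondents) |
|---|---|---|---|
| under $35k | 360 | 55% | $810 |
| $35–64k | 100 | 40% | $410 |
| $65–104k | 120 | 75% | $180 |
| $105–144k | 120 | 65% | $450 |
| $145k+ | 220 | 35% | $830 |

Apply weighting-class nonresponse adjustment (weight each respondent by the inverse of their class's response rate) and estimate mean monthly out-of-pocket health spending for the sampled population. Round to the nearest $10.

$640

Inverse-response-rate weighting restores each class to its sampled count, so class totals weight by n_sampled:
  under $35k: 360 × 810 = 291,600
  $35–64k: 100 × 410 = 41,000
  $65–104k: 120 × 180 = 21,600
  $105–144k: 120 × 450 = 54,000
  $145k+: 220 × 830 = 182,600
Adjusted estimate = 590,800 / 920 = 642.174 → $640.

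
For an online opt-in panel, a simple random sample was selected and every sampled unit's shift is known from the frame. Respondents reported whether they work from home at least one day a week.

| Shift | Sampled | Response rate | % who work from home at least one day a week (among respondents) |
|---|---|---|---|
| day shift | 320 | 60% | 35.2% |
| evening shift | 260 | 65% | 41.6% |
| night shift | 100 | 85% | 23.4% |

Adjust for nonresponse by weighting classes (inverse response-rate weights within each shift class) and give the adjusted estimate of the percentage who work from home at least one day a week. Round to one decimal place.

35.9%

Each respondent's weight = sampled/responded in their class; summing within a class gives n_sampled, so:
  day shift: 320 × 35.2 = 11,264
  evening shift: 260 × 41.6 = 10,816
  night shift: 100 × 23.4 = 2340
Adjusted estimate = 24,420 / 680 = 35.9118 → 35.9%.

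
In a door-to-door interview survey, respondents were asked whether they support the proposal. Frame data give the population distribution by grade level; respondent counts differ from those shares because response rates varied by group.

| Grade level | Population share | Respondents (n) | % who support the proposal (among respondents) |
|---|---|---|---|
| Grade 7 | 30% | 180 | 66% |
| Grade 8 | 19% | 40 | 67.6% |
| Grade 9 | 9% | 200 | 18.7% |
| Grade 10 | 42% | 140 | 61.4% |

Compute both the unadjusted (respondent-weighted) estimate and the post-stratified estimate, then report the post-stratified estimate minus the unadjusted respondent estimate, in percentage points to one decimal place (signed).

+12.0 percentage points

Unadjusted (pooled respondent) estimate weights by respondent counts:
  (180/560)×66 + (40/560)×67.6 + (200/560)×18.7 + (140/560)×61.4 = 48.0714%
Post-stratified estimate weights by population shares:
  0.3×66 + 0.19×67.6 + 0.09×18.7 + 0.42×61.4 = 60.115%
Difference = 60.115 − 48.0714 = 12.0436 pp.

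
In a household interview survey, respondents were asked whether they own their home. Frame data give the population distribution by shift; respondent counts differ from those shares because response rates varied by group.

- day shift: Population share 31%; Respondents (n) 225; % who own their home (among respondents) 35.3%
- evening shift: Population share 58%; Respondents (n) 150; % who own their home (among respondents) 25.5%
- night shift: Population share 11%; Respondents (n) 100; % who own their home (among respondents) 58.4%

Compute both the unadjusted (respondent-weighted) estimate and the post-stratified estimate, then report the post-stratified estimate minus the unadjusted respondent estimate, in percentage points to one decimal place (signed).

Without adjustment, the pooled respondent share is:
  (225/475)×35.3 + (150/475)×25.5 + (100/475)×58.4 = 37.0684%
Post-stratifying to population shares instead:
  0.31×35.3 + 0.58×25.5 + 0.11×58.4 = 32.157%
Difference = 32.157 − 37.0684 = -4.9114 pp.

-4.9 percentage points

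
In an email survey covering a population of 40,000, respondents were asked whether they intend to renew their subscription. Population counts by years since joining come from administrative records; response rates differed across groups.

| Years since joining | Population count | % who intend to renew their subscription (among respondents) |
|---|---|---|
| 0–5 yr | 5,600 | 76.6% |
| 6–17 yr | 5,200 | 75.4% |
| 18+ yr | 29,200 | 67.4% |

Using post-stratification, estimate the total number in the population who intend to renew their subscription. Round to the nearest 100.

27,900

Estimated count per cell = population count × respondent percentage:
  0–5 yr: 5,600 × 76.6% = 4289.6
  6–17 yr: 5,200 × 75.4% = 3920.8
  18+ yr: 29,200 × 67.4% = 19680.8
Estimated total = 27891.2 → 27,900.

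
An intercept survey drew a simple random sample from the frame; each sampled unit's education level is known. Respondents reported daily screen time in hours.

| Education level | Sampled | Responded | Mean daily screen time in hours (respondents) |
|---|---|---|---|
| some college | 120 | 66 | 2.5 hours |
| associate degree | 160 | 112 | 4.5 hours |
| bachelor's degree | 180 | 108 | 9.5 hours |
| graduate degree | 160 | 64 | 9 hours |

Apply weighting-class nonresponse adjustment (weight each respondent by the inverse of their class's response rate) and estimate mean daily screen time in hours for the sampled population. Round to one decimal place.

6.7

Response rates by class: some college 66/120 = 55%, associate degree 112/160 = 70%, bachelor's degree 108/180 = 60%, graduate degree 64/160 = 40%.
Inverse-response-rate weighting restores each class to its sampled count, so class totals weight by n_sampled:
  some college: 120 × 2.5 = 300
  associate degree: 160 × 4.5 = 720
  bachelor's degree: 180 × 9.5 = 1710
  graduate degree: 160 × 9 = 1440
Adjusted estimate = 4170 / 620 = 6.72581 → 6.7.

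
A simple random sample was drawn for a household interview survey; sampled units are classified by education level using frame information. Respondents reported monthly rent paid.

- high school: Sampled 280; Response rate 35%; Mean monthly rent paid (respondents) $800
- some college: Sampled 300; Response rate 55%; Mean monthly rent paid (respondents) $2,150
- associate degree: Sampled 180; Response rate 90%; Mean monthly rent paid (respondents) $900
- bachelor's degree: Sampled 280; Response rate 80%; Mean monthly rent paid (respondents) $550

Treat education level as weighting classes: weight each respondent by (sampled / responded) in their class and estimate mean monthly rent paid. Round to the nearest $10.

$1,140

Each respondent's weight = sampled/responded in their class; summing within a class gives n_sampled, so:
  high school: 280 × 800 = 224,000
  some college: 300 × 2150 = 645,000
  associate degree: 180 × 900 = 162,000
  bachelor's degree: 280 × 550 = 154,000
Adjusted estimate = 1,185,000 / 1,040 = 1139.42 → $1,140.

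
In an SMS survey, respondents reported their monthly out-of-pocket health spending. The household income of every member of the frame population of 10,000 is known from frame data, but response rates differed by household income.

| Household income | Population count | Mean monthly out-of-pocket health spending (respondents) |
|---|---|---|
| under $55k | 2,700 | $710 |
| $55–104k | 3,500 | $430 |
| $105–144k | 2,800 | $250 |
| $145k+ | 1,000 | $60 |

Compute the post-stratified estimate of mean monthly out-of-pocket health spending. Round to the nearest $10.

Post-stratification weights by population share, not respondent share:
  under $55k: (2,700/10,000) × 710 = 191.7
  $55–104k: (3,500/10,000) × 430 = 150.5
  $105–144k: (2,800/10,000) × 250 = 70
  $145k+: (1,000/10,000) × 60 = 6
Post-stratified estimate = 418.2 → $420.

$420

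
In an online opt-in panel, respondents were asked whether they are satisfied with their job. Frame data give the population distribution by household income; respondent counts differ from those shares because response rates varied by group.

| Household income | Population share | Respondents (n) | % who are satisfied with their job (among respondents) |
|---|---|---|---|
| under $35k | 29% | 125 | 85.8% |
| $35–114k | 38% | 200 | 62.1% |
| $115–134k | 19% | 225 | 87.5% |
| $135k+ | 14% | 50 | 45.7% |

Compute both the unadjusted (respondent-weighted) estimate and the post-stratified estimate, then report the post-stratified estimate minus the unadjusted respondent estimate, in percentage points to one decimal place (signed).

Without adjustment, the pooled respondent share is:
  (125/600)×85.8 + (200/600)×62.1 + (225/600)×87.5 + (50/600)×45.7 = 75.1958%
Reweighting by population household income shares:
  0.29×85.8 + 0.38×62.1 + 0.19×87.5 + 0.14×45.7 = 71.503%
Difference = 71.503 − 75.1958 = -3.6928 pp.

-3.7 percentage points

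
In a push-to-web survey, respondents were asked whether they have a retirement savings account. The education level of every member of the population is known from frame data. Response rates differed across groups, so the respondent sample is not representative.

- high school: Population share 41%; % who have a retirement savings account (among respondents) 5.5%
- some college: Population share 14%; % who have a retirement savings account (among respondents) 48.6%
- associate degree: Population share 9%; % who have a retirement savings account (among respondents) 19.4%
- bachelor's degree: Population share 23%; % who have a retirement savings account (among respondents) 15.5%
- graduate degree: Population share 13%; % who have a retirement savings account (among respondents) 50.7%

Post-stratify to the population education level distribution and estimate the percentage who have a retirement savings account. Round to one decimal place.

21.0%

Each cell contributes population-share × respondent value:
  high school: 0.41 × 5.5 = 2.255
  some college: 0.14 × 48.6 = 6.804
  associate degree: 0.09 × 19.4 = 1.746
  bachelor's degree: 0.23 × 15.5 = 3.565
  graduate degree: 0.13 × 50.7 = 6.591
Post-stratified estimate = 20.961 → 21.0%.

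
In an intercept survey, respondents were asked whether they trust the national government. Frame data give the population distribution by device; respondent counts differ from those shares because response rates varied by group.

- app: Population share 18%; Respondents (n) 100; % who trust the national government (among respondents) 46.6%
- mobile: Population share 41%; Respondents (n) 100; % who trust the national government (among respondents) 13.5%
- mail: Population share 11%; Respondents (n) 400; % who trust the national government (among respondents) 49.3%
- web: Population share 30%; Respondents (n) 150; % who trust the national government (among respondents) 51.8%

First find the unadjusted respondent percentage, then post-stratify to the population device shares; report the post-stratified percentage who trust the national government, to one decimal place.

34.9%

Naive respondent-only estimate (weights = respondent counts):
  (100/750)×46.6 + (100/750)×13.5 + (400/750)×49.3 + (150/750)×51.8 = 44.6667%
Post-stratified estimate weights by population shares:
  0.18×46.6 + 0.41×13.5 + 0.11×49.3 + 0.3×51.8 = 34.886%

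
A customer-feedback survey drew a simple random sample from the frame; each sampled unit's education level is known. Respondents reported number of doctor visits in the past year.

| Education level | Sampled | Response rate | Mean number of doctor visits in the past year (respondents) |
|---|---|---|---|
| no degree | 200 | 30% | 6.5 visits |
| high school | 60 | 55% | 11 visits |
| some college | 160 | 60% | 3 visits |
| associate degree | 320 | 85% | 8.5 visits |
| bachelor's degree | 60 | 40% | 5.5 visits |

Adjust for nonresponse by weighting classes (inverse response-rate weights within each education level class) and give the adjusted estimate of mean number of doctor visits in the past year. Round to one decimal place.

With weight = n_sampled/n_responded per class, the weighted class total is n_sampled:
  no degree: 200 × 6.5 = 1300
  high school: 60 × 11 = 660
  some college: 160 × 3 = 480
  associate degree: 320 × 8.5 = 2720
  bachelor's degree: 60 × 5.5 = 330
Adjusted estimate = 5490 / 800 = 6.8625 → 6.9.

6.9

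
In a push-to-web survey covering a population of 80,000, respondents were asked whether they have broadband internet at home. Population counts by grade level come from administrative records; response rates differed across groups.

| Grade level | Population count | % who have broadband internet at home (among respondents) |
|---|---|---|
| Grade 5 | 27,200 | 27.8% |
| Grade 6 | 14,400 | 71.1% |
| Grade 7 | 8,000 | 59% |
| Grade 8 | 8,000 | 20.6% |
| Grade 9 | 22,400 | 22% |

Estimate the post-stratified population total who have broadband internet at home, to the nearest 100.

Apply each group's respondent rate to its population count:
  Grade 5: 27,200 × 27.8% = 7561.6
  Grade 6: 14,400 × 71.1% = 10238.4
  Grade 7: 8,000 × 59% = 4720
  Grade 8: 8,000 × 20.6% = 1648
  Grade 9: 22,400 × 22% = 4928
Estimated total = 29,096 → 29,100.

29,100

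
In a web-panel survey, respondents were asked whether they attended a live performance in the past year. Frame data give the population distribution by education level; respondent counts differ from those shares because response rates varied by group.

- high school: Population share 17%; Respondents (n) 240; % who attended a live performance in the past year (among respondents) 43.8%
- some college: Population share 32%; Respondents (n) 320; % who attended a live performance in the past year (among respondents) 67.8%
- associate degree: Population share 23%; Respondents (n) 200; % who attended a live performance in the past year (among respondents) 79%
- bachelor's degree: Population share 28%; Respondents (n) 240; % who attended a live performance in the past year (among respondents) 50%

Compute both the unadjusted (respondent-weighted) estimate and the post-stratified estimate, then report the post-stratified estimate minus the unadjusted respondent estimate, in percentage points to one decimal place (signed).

Naive respondent-only estimate (weights = respondent counts):
  (240/1000)×43.8 + (320/1000)×67.8 + (200/1000)×79 + (240/1000)×50 = 60.008%
Post-stratified estimate weights by population shares:
  0.17×43.8 + 0.32×67.8 + 0.23×79 + 0.28×50 = 61.312%
Difference = 61.312 − 60.008 = 1.304 pp.

+1.3 percentage points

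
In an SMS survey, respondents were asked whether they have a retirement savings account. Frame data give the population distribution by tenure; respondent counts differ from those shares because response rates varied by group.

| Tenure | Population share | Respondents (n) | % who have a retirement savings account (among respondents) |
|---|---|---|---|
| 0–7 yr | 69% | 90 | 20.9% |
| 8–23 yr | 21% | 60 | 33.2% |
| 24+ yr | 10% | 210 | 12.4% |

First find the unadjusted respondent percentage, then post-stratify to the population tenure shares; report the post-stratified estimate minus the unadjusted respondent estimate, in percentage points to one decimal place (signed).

Unadjusted (pooled respondent) estimate weights by respondent counts:
  (90/360)×20.9 + (60/360)×33.2 + (210/360)×12.4 = 17.9917%
Reweighting by population tenure shares:
  0.69×20.9 + 0.21×33.2 + 0.1×12.4 = 22.633%
Difference = 22.633 − 17.9917 = 4.6413 pp.

+4.6 percentage points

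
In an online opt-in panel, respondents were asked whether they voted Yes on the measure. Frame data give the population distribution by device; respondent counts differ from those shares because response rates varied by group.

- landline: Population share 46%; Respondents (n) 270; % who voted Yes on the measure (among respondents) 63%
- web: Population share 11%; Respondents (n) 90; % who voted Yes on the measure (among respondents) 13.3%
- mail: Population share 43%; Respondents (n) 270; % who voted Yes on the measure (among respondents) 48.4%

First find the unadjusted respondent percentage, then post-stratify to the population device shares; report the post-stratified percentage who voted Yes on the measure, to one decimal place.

Unadjusted (pooled respondent) estimate weights by respondent counts:
  (270/630)×63 + (90/630)×13.3 + (270/630)×48.4 = 49.6429%
Post-stratified estimate weights by population shares:
  0.46×63 + 0.11×13.3 + 0.43×48.4 = 51.255%

51.3%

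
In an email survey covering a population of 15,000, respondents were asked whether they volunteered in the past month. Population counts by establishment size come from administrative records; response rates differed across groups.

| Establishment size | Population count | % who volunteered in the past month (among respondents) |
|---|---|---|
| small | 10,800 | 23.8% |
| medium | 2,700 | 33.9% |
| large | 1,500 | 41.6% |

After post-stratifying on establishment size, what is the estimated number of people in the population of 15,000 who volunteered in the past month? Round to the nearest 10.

4,110

Estimated count per cell = population count × respondent percentage:
  small: 10,800 × 23.8% = 2570.4
  medium: 2,700 × 33.9% = 915.3
  large: 1,500 × 41.6% = 624
Estimated total = 4109.7 → 4,110.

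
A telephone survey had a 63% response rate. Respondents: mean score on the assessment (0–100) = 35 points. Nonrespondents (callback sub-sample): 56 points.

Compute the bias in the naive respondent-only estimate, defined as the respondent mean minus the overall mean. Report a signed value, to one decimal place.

-7.8

Nonresponse fraction = 1 − 0.63 = 0.37.
Bias = (nonresponse fraction) × (respondent mean − nonrespondent mean)
     = 0.37 × (35 − 56) = 0.37 × -21 = -7.77.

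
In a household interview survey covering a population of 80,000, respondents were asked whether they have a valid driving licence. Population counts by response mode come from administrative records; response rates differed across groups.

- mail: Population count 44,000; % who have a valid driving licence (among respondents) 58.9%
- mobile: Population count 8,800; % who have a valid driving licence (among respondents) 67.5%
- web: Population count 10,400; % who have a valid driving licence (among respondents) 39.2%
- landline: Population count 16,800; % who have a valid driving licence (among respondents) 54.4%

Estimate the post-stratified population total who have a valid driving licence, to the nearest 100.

45,100

Apply each group's respondent rate to its population count:
  mail: 44,000 × 58.9% = 25,916
  mobile: 8,800 × 67.5% = 5940
  web: 10,400 × 39.2% = 4076.8
  landline: 16,800 × 54.4% = 9139.2
Estimated total = 45,072 → 45,100.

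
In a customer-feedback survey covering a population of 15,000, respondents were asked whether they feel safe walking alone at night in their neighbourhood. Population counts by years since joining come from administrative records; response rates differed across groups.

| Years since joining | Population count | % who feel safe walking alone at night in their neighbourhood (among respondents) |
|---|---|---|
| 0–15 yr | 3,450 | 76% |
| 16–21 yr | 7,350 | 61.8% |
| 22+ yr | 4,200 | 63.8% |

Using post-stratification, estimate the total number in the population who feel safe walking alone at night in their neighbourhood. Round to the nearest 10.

9,840

Apply each group's respondent rate to its population count:
  0–15 yr: 3,450 × 76% = 2622
  16–21 yr: 7,350 × 61.8% = 4542.3
  22+ yr: 4,200 × 63.8% = 2679.6
Estimated total = 9843.9 → 9,840.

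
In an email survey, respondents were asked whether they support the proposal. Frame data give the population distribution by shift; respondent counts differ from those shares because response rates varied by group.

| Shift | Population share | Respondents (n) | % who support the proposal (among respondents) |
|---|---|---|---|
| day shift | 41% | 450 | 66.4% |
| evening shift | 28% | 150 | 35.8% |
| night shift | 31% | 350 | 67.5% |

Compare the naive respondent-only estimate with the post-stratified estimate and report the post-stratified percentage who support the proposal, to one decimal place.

Unadjusted (pooled respondent) estimate weights by respondent counts:
  (450/950)×66.4 + (150/950)×35.8 + (350/950)×67.5 = 61.9737%
Post-stratifying to population shares instead:
  0.41×66.4 + 0.28×35.8 + 0.31×67.5 = 58.173%

58.2%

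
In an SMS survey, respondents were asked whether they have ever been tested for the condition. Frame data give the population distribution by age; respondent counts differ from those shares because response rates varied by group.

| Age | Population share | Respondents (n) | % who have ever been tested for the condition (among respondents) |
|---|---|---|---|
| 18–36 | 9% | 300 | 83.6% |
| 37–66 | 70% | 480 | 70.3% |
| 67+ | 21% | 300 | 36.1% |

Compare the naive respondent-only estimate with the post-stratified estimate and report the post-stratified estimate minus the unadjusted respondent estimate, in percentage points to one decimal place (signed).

-0.2 percentage points

Naive respondent-only estimate (weights = respondent counts):
  (300/1080)×83.6 + (480/1080)×70.3 + (300/1080)×36.1 = 64.4944%
Post-stratified estimate weights by population shares:
  0.09×83.6 + 0.7×70.3 + 0.21×36.1 = 64.315%
Difference = 64.315 − 64.4944 = -0.1794 pp.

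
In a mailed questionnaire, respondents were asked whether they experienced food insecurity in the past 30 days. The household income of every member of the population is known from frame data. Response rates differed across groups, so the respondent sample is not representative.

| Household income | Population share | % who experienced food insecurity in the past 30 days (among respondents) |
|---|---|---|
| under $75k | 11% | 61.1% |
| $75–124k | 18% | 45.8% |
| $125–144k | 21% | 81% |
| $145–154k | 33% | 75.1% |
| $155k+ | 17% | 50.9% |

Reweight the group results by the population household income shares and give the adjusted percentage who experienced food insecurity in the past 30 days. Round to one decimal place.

Weight each group's respondent value by its population share:
  under $75k: 0.11 × 61.1 = 6.721
  $75–124k: 0.18 × 45.8 = 8.244
  $125–144k: 0.21 × 81 = 17.01
  $145–154k: 0.33 × 75.1 = 24.783
  $155k+: 0.17 × 50.9 = 8.653
Post-stratified estimate = 65.411 → 65.4%.

65.4%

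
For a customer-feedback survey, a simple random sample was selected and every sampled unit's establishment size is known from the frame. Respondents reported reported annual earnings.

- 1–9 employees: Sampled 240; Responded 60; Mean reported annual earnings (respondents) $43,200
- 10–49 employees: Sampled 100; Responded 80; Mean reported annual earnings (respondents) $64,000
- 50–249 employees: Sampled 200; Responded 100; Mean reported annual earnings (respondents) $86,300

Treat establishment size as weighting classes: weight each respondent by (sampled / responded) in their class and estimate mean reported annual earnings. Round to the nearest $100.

Response rates by class: 1–9 employees 60/240 = 25%, 10–49 employees 80/100 = 80%, 50–249 employees 100/200 = 50%.
Weighting each respondent by the inverse class response rate inflates each class back to its sampled size, so the class weight is n_sampled:
  1–9 employees: 240 × 43,200 = 10,368,000
  10–49 employees: 100 × 64,000 = 6,400,000
  50–249 employees: 200 × 86,300 = 17,260,000
Adjusted estimate = 34,028,000 / 540 = 63014.8 → $63,000.

$63,000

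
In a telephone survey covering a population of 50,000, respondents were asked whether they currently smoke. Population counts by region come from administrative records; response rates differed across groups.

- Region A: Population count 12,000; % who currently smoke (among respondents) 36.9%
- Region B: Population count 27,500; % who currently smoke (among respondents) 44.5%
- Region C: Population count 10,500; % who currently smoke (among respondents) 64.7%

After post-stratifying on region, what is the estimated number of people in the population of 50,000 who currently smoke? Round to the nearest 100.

Each cell contributes its population count × the respondent rate:
  Region A: 12,000 × 36.9% = 4428
  Region B: 27,500 × 44.5% = 12237.5
  Region C: 10,500 × 64.7% = 6793.5
Estimated total = 23,459 → 23,500.

23,500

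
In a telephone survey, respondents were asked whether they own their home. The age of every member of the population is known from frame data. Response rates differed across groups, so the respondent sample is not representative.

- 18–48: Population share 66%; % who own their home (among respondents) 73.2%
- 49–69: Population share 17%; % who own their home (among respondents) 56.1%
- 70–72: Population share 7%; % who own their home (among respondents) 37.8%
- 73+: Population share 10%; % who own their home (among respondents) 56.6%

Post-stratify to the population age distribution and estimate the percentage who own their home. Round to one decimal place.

66.2%

Each cell contributes population-share × respondent value:
  18–48: 0.66 × 73.2 = 48.312
  49–69: 0.17 × 56.1 = 9.537
  70–72: 0.07 × 37.8 = 2.646
  73+: 0.1 × 56.6 = 5.66
Post-stratified estimate = 66.155 → 66.2%.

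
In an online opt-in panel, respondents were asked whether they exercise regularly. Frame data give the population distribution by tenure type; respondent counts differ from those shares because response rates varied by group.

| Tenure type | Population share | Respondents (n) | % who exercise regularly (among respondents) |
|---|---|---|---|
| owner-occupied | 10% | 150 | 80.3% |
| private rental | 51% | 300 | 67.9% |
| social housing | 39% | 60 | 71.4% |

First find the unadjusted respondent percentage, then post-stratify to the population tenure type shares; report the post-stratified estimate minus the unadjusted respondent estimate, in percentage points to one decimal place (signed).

Naive respondent-only estimate (weights = respondent counts):
  (150/510)×80.3 + (300/510)×67.9 + (60/510)×71.4 = 71.9588%
Post-stratifying to population shares instead:
  0.1×80.3 + 0.51×67.9 + 0.39×71.4 = 70.505%
Difference = 70.505 − 71.9588 = -1.4538 pp.

-1.5 percentage points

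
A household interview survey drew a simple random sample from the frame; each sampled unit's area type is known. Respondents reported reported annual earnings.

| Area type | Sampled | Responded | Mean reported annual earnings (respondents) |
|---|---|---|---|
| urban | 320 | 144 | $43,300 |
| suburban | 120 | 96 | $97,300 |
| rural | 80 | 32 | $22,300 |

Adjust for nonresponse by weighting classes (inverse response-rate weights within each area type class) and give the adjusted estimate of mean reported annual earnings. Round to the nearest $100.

Class response rates: urban 144/320 = 45%, suburban 96/120 = 80%, rural 32/80 = 40%.
Weighting each respondent by the inverse class response rate inflates each class back to its sampled size, so the class weight is n_sampled:
  urban: 320 × 43,300 = 13,856,000
  suburban: 120 × 97,300 = 11,676,000
  rural: 80 × 22,300 = 1,784,000
Adjusted estimate = 27,316,000 / 520 = 52530.8 → $52,500.

$52,500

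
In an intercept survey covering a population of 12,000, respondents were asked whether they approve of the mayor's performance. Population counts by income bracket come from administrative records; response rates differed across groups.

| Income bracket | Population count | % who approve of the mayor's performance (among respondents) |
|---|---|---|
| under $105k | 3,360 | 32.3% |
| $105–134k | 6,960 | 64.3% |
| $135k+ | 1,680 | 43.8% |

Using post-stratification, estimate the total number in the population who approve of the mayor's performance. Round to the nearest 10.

Estimated count per cell = population count × respondent percentage:
  under $105k: 3,360 × 32.3% = 1085.28
  $105–134k: 6,960 × 64.3% = 4475.28
  $135k+: 1,680 × 43.8% = 735.84
Estimated total = 6296.4 → 6,300.

6,300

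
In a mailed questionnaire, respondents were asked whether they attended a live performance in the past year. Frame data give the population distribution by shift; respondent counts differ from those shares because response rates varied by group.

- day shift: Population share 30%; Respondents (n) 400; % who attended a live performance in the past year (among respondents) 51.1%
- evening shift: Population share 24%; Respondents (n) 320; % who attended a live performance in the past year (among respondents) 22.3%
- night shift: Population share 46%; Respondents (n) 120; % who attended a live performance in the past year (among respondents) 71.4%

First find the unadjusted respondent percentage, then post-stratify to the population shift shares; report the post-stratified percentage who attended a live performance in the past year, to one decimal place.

Naive respondent-only estimate (weights = respondent counts):
  (400/840)×51.1 + (320/840)×22.3 + (120/840)×71.4 = 43.0286%
Post-stratified estimate weights by population shares:
  0.3×51.1 + 0.24×22.3 + 0.46×71.4 = 53.526%

53.5%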